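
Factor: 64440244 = 2^2 * 11^2 *211^1 * 631^1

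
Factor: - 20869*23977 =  - 500376013 = -41^1*509^1*23977^1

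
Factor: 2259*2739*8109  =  50173634709 = 3^5*11^1*17^1*53^1 * 83^1 * 251^1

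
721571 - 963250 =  - 241679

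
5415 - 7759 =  - 2344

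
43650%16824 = 10002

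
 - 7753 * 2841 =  - 22026273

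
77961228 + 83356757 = 161317985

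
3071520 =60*51192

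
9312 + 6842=16154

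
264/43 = 6 + 6/43 = 6.14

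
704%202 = 98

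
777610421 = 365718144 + 411892277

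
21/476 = 3/68 = 0.04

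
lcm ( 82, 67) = 5494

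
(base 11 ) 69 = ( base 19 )3i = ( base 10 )75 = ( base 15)50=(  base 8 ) 113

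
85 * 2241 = 190485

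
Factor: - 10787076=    - 2^2*3^2*109^1*2749^1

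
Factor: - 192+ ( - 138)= -330= - 2^1*3^1* 5^1*11^1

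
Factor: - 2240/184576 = -5/412 = - 2^(- 2)*5^1 *103^( - 1 ) 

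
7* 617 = 4319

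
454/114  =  3 + 56/57 = 3.98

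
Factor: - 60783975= - 3^2*5^2*7^1 * 38593^1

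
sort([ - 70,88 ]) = [ - 70, 88]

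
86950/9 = 86950/9 = 9661.11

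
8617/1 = 8617 = 8617.00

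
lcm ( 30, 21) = 210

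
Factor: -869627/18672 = -2^(-4 )*3^(-1 )*11^2*389^( - 1)*7187^1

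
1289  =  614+675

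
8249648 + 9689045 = 17938693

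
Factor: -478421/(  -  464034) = 2^( - 1)*3^(-1 )*77339^( - 1)*478421^1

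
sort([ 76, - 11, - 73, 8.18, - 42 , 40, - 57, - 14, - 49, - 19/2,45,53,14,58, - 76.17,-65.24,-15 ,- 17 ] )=[ - 76.17, - 73, - 65.24, - 57,  -  49, - 42, - 17,- 15, - 14,-11, - 19/2, 8.18, 14,40,  45 , 53, 58 , 76]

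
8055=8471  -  416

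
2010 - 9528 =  - 7518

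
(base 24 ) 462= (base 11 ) 1928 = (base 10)2450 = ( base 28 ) 33e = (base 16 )992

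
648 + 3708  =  4356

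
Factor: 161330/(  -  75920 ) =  - 17/8= - 2^(-3) * 17^1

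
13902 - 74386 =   -  60484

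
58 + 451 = 509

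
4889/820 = 5+ 789/820 = 5.96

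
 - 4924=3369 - 8293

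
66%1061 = 66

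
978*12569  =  12292482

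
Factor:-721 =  -7^1*103^1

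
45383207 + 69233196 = 114616403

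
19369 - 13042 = 6327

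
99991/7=99991/7 = 14284.43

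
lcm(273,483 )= 6279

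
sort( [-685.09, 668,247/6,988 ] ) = [  -  685.09,247/6 , 668, 988] 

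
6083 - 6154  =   - 71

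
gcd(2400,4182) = 6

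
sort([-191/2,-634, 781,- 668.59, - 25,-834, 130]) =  [ - 834, - 668.59 ,-634,-191/2,-25, 130, 781 ] 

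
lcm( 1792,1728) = 48384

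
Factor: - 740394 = - 2^1*3^3*13711^1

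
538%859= 538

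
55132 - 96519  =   -41387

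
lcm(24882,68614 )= 2264262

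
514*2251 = 1157014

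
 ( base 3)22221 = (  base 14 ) 133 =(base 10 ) 241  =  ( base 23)ab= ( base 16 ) f1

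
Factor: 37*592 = 2^4*37^2=21904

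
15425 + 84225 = 99650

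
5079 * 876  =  4449204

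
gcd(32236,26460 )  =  4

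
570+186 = 756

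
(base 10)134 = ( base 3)11222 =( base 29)4I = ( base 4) 2012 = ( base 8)206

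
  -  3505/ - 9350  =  701/1870 = 0.37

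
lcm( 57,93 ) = 1767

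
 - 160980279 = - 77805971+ - 83174308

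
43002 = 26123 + 16879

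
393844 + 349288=743132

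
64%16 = 0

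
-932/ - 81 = 11+ 41/81 = 11.51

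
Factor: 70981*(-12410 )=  - 2^1*5^1*17^1*73^1*70981^1 = -880874210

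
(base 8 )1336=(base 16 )2de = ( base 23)18l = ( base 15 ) 33E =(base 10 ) 734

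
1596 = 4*399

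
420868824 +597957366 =1018826190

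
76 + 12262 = 12338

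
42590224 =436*97684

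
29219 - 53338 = - 24119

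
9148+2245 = 11393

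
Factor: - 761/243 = - 3^( - 5)  *761^1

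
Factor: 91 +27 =118 = 2^1 * 59^1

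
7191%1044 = 927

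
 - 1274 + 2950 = 1676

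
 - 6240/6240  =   - 1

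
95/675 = 19/135 = 0.14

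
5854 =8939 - 3085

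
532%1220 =532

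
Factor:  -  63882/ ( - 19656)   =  2^(-2 )*13^1 = 13/4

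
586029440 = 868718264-282688824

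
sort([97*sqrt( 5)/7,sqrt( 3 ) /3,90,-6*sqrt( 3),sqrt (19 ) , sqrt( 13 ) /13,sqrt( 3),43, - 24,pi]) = [-24, - 6*sqrt ( 3 ),sqrt( 13 )/13,sqrt (3)/3, sqrt( 3 ),pi,sqrt( 19),  97*sqrt( 5) /7, 43,90 ]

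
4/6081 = 4/6081  =  0.00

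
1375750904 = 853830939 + 521919965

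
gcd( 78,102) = 6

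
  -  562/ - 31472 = 1/56 = 0.02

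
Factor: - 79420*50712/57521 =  - 2^5*3^1*5^1*11^1 * 19^2 *97^( - 1 )* 593^(-1 )*2113^1=-  4027547040/57521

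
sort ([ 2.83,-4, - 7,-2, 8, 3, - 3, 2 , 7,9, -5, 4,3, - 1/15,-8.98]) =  [ - 8.98, - 7, - 5, - 4,- 3, - 2, - 1/15, 2, 2.83, 3,3, 4, 7  ,  8, 9] 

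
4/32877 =4/32877 = 0.00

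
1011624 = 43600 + 968024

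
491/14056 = 491/14056  =  0.03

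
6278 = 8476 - 2198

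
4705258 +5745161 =10450419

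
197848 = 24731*8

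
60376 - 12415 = 47961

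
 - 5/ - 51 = 5/51 = 0.10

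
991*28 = 27748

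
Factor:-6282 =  - 2^1 * 3^2* 349^1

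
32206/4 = 8051+1/2 = 8051.50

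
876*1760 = 1541760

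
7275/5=1455 = 1455.00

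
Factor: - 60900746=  - 2^1*271^1*112363^1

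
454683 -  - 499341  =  954024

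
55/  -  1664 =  - 1+1609/1664 = - 0.03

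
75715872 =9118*8304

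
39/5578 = 39/5578 = 0.01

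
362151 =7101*51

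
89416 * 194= 17346704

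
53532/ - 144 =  - 372 + 1/4 = - 371.75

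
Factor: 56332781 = 17^1*983^1*3371^1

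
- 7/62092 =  - 1 + 62085/62092 = -0.00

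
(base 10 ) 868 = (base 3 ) 1012011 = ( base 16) 364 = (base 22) 1ha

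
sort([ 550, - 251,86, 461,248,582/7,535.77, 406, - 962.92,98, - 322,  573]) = [ - 962.92,- 322, - 251,582/7,86,98 , 248,406,461,535.77,550 , 573]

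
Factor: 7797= 3^1*23^1*113^1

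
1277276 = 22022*58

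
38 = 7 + 31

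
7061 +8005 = 15066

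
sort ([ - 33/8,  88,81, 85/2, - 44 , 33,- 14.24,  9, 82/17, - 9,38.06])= [-44,-14.24, -9, -33/8, 82/17,  9,33, 38.06, 85/2 , 81,88]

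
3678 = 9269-5591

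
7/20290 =7/20290= 0.00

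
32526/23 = 32526/23 = 1414.17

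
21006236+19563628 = 40569864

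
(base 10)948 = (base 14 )4BA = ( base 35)R3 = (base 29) 13k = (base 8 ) 1664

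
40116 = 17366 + 22750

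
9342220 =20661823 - 11319603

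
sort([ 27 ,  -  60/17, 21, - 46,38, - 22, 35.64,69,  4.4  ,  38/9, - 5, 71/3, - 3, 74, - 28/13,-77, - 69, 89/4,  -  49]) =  [-77 ,-69, - 49, - 46, - 22, - 5, - 60/17,-3, - 28/13, 38/9,4.4, 21, 89/4,71/3, 27,35.64, 38,69, 74]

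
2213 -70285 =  - 68072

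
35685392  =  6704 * 5323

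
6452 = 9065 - 2613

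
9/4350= 3/1450=   0.00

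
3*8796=26388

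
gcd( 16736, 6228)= 4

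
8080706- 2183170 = 5897536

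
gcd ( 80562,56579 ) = 29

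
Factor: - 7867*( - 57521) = 452517707 = 97^1*593^1*7867^1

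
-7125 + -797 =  - 7922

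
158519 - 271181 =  - 112662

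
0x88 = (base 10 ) 136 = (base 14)9a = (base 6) 344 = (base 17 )80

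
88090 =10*8809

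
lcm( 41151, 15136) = 1316832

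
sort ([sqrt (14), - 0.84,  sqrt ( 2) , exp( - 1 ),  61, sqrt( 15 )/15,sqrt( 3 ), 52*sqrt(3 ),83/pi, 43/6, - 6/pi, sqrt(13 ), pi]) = [ - 6/pi, - 0.84,sqrt(15) /15, exp ( - 1), sqrt( 2 ) , sqrt( 3),pi,sqrt( 13 ),sqrt(14 ), 43/6, 83/pi , 61,52* sqrt( 3 )]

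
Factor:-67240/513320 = - 41/313 = - 41^1 * 313^( - 1) 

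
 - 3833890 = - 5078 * 755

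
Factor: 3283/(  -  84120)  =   - 2^( - 3 )*3^( - 1)*5^( - 1 )*7^2*67^1*701^( - 1)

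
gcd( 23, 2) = 1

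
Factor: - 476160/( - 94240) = 2^5*3^1*19^( - 1)= 96/19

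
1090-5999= - 4909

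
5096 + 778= 5874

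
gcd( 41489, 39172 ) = 7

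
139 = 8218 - 8079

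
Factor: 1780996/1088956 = 7^1*11^( - 1)*24749^( - 1 )*63607^1 = 445249/272239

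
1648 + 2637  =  4285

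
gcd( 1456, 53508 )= 364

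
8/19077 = 8/19077 =0.00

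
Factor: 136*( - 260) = - 35360 = - 2^5*5^1*13^1* 17^1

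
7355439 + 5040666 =12396105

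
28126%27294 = 832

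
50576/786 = 25288/393 = 64.35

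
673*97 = 65281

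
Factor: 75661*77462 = 5860852382 = 2^1*7^1*11^1*29^1*503^1*2609^1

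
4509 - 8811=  - 4302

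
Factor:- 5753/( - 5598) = 2^( - 1) * 3^( - 2) * 11^1*311^( - 1 )*523^1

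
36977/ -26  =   - 36977/26=- 1422.19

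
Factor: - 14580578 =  - 2^1*7290289^1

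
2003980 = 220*9109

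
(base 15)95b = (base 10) 2111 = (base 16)83f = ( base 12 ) 127B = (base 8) 4077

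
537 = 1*537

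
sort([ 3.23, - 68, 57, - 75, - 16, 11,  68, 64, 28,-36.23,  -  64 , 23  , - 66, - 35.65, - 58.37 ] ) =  [ - 75 , - 68,-66,-64 , - 58.37,- 36.23,-35.65, - 16,3.23, 11, 23,28, 57, 64,  68]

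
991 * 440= 436040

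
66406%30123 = 6160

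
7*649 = 4543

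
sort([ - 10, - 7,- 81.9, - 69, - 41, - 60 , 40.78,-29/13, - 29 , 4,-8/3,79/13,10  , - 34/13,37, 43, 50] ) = [  -  81.9, - 69, - 60, -41, - 29,  -  10,- 7,-8/3,-34/13, - 29/13,4,79/13, 10, 37,40.78 , 43, 50] 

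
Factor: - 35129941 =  - 7^1*11^1*456233^1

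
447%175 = 97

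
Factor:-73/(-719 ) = 73^1  *  719^( - 1) 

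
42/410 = 21/205 =0.10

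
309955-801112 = -491157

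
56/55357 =56/55357= 0.00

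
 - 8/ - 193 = 8/193 = 0.04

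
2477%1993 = 484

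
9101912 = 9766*932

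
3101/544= 5 + 381/544 = 5.70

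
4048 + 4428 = 8476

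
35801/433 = 35801/433 = 82.68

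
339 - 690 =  - 351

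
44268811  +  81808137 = 126076948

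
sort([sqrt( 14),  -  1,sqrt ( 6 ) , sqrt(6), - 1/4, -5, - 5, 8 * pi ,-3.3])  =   [-5,  -  5, - 3.3, - 1 , -1/4,sqrt(6) , sqrt( 6) , sqrt(14),8*pi]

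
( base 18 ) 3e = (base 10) 68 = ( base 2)1000100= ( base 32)24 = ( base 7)125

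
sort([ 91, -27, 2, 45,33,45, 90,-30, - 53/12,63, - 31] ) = [ - 31, - 30, - 27, - 53/12,2, 33 , 45,45,63, 90,  91]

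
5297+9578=14875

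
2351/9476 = 2351/9476 = 0.25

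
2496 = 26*96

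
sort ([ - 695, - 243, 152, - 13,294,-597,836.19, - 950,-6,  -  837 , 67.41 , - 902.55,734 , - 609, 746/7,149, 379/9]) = [ - 950, - 902.55, - 837, - 695, - 609, - 597,  -  243, - 13,-6, 379/9, 67.41,746/7, 149 , 152,294 , 734 , 836.19] 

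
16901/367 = 16901/367   =  46.05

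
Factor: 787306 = 2^1*13^1*107^1* 283^1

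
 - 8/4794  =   - 4/2397 = - 0.00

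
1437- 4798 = -3361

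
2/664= 1/332 = 0.00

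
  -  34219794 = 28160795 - 62380589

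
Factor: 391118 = 2^1*7^2 * 13^1*307^1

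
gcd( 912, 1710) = 114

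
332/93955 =332/93955 =0.00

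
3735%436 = 247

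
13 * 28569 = 371397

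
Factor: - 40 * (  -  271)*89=2^3 *5^1*89^1*271^1 = 964760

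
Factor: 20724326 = 2^1*7^1*17^1*19^1 * 4583^1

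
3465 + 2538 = 6003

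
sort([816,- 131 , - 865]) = [ - 865, - 131,816 ] 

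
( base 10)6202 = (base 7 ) 24040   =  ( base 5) 144302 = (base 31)6E2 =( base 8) 14072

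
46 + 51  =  97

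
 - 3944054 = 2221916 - 6165970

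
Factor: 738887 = 47^1*79^1 * 199^1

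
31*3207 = 99417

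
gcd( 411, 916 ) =1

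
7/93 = 7/93  =  0.08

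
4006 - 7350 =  - 3344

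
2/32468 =1/16234  =  0.00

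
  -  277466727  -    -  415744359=138277632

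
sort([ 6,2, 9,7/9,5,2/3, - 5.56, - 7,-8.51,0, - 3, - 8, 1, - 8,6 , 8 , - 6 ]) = [ - 8.51, - 8,  -  8, - 7,-6, - 5.56, - 3,0,2/3, 7/9,1,2,5,6,  6, 8,9]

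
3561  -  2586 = 975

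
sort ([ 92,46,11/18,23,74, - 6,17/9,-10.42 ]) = [ - 10.42,-6, 11/18, 17/9 , 23 , 46, 74,92] 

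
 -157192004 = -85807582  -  71384422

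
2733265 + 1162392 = 3895657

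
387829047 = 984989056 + - 597160009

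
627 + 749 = 1376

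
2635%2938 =2635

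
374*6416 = 2399584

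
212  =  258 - 46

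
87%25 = 12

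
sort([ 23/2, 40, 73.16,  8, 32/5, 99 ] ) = [32/5, 8 , 23/2, 40,  73.16, 99 ]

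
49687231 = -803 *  (- 61877 )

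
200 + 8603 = 8803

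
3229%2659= 570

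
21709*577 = 12526093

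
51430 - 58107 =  - 6677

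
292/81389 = 292/81389  =  0.00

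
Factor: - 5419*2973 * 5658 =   -  91154267046=- 2^1*3^2*23^1*41^1 * 991^1 * 5419^1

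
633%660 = 633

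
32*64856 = 2075392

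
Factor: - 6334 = - 2^1*3167^1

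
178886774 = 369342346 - 190455572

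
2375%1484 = 891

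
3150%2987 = 163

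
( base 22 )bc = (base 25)A4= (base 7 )512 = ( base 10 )254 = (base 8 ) 376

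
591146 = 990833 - 399687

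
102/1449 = 34/483 = 0.07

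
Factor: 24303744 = 2^7 * 3^2*17^2*73^1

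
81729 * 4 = 326916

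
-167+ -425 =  - 592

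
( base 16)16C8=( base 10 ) 5832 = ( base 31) 624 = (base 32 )5m8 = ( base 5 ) 141312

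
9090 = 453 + 8637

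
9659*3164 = 30561076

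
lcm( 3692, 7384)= 7384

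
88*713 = 62744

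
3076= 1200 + 1876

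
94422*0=0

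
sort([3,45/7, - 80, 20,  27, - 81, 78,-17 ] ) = [ - 81, - 80, - 17,3,45/7, 20, 27 , 78 ] 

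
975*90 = 87750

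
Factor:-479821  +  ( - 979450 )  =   -11^1*132661^1 = -1459271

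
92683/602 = 92683/602 = 153.96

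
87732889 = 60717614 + 27015275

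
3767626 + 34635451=38403077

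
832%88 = 40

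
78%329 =78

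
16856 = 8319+8537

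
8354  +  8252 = 16606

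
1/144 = 1/144 = 0.01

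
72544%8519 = 4392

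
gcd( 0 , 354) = 354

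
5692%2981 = 2711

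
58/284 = 29/142=0.20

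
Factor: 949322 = 2^1*11^1*43151^1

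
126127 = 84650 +41477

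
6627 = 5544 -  - 1083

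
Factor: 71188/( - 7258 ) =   -  2^1*13^1*19^(-1 )*37^2 * 191^(- 1) = - 35594/3629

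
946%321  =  304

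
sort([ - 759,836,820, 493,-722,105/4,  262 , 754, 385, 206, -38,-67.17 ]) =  [-759, - 722,-67.17, - 38,105/4,206,  262, 385,493,754, 820,836 ] 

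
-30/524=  - 15/262 = -0.06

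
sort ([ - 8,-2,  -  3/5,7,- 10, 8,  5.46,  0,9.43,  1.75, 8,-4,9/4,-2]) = [-10, - 8,- 4,-2 ,-2,- 3/5, 0,1.75,9/4, 5.46,7, 8,8, 9.43]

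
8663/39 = 222+5/39 = 222.13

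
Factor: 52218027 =3^5*23^1 *9343^1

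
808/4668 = 202/1167 = 0.17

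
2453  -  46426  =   - 43973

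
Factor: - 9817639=-13^1 *755203^1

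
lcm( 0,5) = 0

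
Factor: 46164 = 2^2 * 3^1 * 3847^1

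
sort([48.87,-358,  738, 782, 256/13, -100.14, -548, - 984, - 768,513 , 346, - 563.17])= [  -  984, - 768, - 563.17 , - 548, - 358, -100.14,256/13,48.87,346,513,  738, 782]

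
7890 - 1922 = 5968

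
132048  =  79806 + 52242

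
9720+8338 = 18058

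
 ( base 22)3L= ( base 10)87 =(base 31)2p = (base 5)322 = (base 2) 1010111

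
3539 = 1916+1623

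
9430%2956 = 562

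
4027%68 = 15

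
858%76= 22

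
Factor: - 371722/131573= -2^1*17^1*29^1*349^( - 1 ) =- 986/349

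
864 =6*144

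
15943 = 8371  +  7572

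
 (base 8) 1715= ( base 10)973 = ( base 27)191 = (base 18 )301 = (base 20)28D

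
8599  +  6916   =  15515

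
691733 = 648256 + 43477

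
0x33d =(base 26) 15N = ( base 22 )1FF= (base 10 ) 829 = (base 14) 433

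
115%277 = 115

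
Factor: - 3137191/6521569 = -29^1*113^ ( - 1)*57713^(-1 )*108179^1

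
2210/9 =245 + 5/9 = 245.56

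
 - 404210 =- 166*2435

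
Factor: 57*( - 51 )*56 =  - 162792=- 2^3*3^2 * 7^1*17^1*19^1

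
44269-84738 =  - 40469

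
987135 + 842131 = 1829266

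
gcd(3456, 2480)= 16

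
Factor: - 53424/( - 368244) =2^2*7^1 * 193^( - 1) = 28/193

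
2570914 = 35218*73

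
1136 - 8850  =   - 7714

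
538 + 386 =924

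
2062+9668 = 11730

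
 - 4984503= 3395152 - 8379655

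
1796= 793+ 1003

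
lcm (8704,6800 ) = 217600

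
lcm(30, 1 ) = 30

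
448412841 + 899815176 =1348228017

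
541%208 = 125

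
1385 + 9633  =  11018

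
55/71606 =55/71606 = 0.00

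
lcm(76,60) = 1140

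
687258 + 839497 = 1526755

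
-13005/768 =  - 4335/256 = - 16.93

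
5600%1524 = 1028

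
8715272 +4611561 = 13326833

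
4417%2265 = 2152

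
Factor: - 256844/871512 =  - 2^( - 1 )*3^( - 1) * 7^1*9173^1  *  36313^( - 1)  =  - 64211/217878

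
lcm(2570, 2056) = 10280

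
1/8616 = 1/8616 =0.00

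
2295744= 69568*33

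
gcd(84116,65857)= 1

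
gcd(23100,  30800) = 7700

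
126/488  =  63/244 = 0.26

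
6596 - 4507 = 2089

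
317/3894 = 317/3894  =  0.08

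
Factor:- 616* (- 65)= 40040 =2^3*5^1* 7^1 * 11^1*13^1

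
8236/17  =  484 + 8/17 = 484.47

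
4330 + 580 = 4910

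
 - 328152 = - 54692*6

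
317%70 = 37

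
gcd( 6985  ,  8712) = 11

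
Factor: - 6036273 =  - 3^2*811^1*827^1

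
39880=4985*8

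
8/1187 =8/1187  =  0.01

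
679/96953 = 679/96953 = 0.01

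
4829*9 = 43461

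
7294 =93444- 86150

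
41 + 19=60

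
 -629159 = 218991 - 848150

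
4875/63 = 77 + 8/21=77.38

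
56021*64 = 3585344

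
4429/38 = 4429/38 = 116.55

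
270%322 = 270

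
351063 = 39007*9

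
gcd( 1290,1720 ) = 430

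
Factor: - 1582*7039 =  - 11135698 = - 2^1*7^1*113^1*7039^1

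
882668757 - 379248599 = 503420158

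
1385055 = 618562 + 766493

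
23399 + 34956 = 58355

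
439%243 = 196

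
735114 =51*14414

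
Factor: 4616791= 19^1*242989^1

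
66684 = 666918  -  600234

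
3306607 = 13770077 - 10463470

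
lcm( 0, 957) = 0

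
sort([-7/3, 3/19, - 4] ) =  [ - 4, - 7/3,3/19] 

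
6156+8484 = 14640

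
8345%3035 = 2275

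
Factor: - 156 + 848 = 692 = 2^2*173^1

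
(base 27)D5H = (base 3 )111012122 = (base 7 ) 40034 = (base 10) 9629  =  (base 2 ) 10010110011101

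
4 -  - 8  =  12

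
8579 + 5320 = 13899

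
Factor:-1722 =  - 2^1*3^1 * 7^1*41^1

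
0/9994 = 0 = 0.00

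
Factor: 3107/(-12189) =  - 3^( -1)*13^1*17^( - 1 ) = - 13/51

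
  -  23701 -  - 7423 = -16278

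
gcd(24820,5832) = 4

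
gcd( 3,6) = 3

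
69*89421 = 6170049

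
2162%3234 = 2162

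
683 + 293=976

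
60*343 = 20580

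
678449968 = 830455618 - 152005650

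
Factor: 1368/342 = 2^2 = 4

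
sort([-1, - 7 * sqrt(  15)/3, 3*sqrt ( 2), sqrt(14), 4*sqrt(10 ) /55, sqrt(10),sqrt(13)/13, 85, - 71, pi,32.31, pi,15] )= [ - 71, - 7*sqrt( 15)/3, - 1,4*sqrt(10 )/55, sqrt ( 13)/13 , pi,pi,sqrt(10 ), sqrt( 14 ),3*sqrt( 2),15,  32.31, 85]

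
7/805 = 1/115 =0.01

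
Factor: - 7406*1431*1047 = - 11096091342  =  - 2^1*3^4*7^1* 23^2*53^1*349^1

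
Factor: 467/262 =2^( - 1)*131^( - 1 ) *467^1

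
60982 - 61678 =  -696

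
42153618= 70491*598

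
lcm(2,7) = 14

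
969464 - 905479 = 63985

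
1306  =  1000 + 306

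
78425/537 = 146 +23/537=   146.04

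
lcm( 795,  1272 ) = 6360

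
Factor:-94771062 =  -2^1 * 3^2*5265059^1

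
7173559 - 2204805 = 4968754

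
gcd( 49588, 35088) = 4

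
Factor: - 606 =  - 2^1*3^1 * 101^1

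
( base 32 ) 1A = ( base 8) 52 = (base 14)30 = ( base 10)42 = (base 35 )17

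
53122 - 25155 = 27967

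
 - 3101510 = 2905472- 6006982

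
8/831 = 8/831 = 0.01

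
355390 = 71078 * 5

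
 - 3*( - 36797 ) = 110391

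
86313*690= 59555970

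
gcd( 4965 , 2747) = 1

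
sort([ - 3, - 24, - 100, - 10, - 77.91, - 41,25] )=[ - 100, -77.91, - 41 ,- 24, - 10, - 3,  25]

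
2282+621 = 2903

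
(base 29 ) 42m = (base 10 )3444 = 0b110101110100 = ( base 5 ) 102234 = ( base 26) 52c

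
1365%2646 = 1365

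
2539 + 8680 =11219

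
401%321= 80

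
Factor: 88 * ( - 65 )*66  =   -377520 = -  2^4*3^1*5^1*11^2*13^1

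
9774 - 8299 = 1475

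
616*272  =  167552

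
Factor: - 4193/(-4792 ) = 7/8 = 2^( - 3)*7^1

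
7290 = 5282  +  2008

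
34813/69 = 34813/69=504.54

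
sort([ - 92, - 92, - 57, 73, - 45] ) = [ - 92, - 92,- 57, - 45,73]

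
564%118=92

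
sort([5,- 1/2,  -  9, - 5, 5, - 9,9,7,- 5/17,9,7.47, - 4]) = [ - 9, - 9 , - 5, - 4, - 1/2, - 5/17,5,5, 7, 7.47,9,9 ]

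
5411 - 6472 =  -1061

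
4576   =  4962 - 386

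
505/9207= 505/9207= 0.05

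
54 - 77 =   -  23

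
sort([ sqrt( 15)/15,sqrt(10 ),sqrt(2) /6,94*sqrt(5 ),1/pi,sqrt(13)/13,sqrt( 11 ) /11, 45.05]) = [ sqrt( 2 ) /6,sqrt(15) /15,sqrt(13 ) /13,  sqrt ( 11 )/11, 1/pi,sqrt (10),45.05 , 94 * sqrt( 5 )]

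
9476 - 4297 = 5179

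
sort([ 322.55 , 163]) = [163, 322.55]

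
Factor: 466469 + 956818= 3^2*158143^1 = 1423287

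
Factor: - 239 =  - 239^1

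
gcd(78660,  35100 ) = 180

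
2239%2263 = 2239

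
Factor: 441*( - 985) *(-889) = 3^2*5^1 * 7^3*127^1*197^1 =386168265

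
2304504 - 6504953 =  - 4200449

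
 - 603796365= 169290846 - 773087211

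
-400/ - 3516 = 100/879 = 0.11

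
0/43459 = 0 = 0.00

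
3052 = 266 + 2786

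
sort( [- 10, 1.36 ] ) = [-10,  1.36] 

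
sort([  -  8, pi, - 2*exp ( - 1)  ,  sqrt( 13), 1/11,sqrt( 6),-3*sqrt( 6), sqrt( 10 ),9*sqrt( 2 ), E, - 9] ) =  [ - 9, - 8, - 3*sqrt( 6 ),-2*exp(-1),1/11,sqrt (6),E, pi, sqrt( 10),sqrt( 13 ), 9*sqrt( 2)]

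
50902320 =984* 51730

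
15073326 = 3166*4761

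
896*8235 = 7378560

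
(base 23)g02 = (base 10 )8466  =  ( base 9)12546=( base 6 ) 103110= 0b10000100010010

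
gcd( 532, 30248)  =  76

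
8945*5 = 44725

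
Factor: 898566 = 2^1*3^1*31^1*4831^1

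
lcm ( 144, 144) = 144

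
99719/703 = 99719/703 = 141.85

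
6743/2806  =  2+1131/2806 = 2.40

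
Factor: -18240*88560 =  - 2^10 * 3^4*5^2*19^1 * 41^1= - 1615334400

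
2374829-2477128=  - 102299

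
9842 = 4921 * 2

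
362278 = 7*51754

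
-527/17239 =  - 527/17239  =  -  0.03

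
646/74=8 + 27/37= 8.73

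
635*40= 25400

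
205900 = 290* 710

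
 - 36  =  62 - 98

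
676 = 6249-5573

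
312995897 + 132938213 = 445934110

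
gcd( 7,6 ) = 1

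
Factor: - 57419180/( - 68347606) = 28709590/34173803 = 2^1 * 5^1*  7^2*13^1*29^( - 1) * 59^( - 1)*4507^1 * 19973^(-1) 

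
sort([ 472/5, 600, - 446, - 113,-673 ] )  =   [ - 673, - 446, - 113, 472/5, 600] 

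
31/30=31/30 = 1.03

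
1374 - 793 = 581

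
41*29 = 1189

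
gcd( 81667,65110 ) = 1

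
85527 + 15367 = 100894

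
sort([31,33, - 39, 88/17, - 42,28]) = [ - 42, - 39,88/17,28,31,33]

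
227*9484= 2152868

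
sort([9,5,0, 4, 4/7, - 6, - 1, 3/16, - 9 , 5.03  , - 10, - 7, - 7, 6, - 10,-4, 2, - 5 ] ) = [ - 10,-10, - 9, - 7, - 7, -6,-5, - 4,- 1,  0, 3/16,4/7,2, 4, 5, 5.03, 6,9] 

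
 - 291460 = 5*(-58292)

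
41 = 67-26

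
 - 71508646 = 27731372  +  -99240018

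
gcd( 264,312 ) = 24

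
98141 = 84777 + 13364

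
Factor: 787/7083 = 1/9  =  3^( - 2 ) 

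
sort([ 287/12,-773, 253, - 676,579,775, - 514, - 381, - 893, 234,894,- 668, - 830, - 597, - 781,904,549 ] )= [ - 893, - 830, - 781 ,-773, - 676,-668, - 597, -514, - 381, 287/12,234 , 253, 549,579,775,894, 904]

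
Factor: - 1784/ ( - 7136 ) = 2^( -2 ) = 1/4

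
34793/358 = 34793/358  =  97.19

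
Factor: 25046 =2^1*7^1*1789^1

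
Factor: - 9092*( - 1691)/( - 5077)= - 15374572/5077 = - 2^2 * 19^1*  89^1*2273^1*5077^(- 1)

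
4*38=152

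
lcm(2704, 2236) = 116272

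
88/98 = 44/49= 0.90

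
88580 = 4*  22145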